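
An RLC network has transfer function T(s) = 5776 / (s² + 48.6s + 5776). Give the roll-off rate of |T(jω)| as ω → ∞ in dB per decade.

-40 dB/decade

With 0 zeros and 2 poles, the high-frequency asymptotic slope is 20 × (0 − 2) = -40 dB/decade.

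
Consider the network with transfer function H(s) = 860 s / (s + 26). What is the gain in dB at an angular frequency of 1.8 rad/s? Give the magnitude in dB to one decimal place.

|j1.8| = 1.8
|j1.8 + 26| = √(1.8² + 26²) = 26.06
|H(j1.8)| = 860 × 1.8 / 26.06 = 59.396
20 log₁₀(59.396) = 35.48 dB

35.5 dB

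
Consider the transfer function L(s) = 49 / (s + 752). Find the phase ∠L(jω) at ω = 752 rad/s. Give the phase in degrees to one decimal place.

-45.0°

∠(j752 + 752) = arctan(752/752) = 45.00°
∠L(j752) = −45.00° = -45.00°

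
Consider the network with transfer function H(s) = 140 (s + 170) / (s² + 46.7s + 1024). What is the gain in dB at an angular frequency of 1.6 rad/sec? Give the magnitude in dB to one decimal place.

|j1.6 + 170| = √(1.6² + 170²) = 170
|(j1.6)² + 46.7(j1.6) + 1024| = |1021.4 + j74.72| = 1024
|H(j1.6)| = 140 × 170 / 1024 = 23.239
20 log₁₀(23.239) = 27.32 dB

27.3 dB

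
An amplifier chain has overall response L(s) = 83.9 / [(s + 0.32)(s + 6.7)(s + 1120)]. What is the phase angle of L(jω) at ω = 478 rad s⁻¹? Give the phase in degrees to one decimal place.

-202.3 deg

∠(j478 + 0.32) = arctan(478/0.32) = 89.96°
∠(j478 + 6.7) = arctan(478/6.7) = 89.20°
∠(j478 + 1120) = arctan(478/1120) = 23.11°
∠L(j478) = − (89.96° + 89.20° + 23.11°) = -202.27°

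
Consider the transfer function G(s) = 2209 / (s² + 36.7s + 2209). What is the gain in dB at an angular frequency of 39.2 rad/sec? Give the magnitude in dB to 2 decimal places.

2.87 dB

|(j39.2)² + 36.7(j39.2) + 2209| = |672.36 + j1438.6| = 1588
|G(j39.2)| = 2209 / 1588 = 1.3911
20 log₁₀(1.3911) = 2.867 dB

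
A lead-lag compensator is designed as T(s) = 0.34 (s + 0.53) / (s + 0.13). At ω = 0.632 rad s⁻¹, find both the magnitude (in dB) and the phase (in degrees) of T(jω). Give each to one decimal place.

|j0.632 + 0.53| = √(0.632² + 0.53²) = 0.8248
|j0.632 + 0.13| = √(0.632² + 0.13²) = 0.6452
|T(j0.632)| = 0.34 × 0.8248 / 0.6452 = 0.43463
20 log₁₀(0.43463) = -7.24 dB
∠(j0.632 + 0.53) = arctan(0.632/0.53) = 50.02°
∠(j0.632 + 0.13) = arctan(0.632/0.13) = 78.38°
∠T(j0.632) = 50.02° − 78.38° = -28.36°

|T| = -7.2 dB, ∠T = -28.4 deg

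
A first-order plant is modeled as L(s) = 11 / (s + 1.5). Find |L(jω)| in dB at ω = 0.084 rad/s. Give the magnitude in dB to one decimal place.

17.3 dB

|j0.084 + 1.5| = √(0.084² + 1.5²) = 1.502
|L(j0.084)| = 11 / 1.502 = 7.3219
20 log₁₀(7.3219) = 17.29 dB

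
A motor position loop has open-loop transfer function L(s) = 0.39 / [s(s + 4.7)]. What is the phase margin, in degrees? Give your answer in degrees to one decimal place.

89.0°

Gain crossover: |L(jω)| = 1 at ω ≈ 0.083 rad/s.
∠L(j0.083) = −90° − arctan(0.083/4.7) ≈ -91.01°
PM = 180° + (-91.01°) = 88.99°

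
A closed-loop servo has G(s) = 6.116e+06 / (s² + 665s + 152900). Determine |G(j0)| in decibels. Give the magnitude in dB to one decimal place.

G(0) = 6.116e+06 / 152900 = 40
20 log₁₀(40) = 32.04 dB

32.0 dB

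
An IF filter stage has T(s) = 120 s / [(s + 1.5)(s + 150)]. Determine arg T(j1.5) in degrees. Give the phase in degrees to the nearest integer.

44°

∠(j1.5) = 90.00°
∠(j1.5 + 1.5) = arctan(1.5/1.5) = 45.00°
∠(j1.5 + 150) = arctan(1.5/150) = 0.57°
∠T(j1.5) = 90.00° − (45.00° + 0.57°) = 44.43°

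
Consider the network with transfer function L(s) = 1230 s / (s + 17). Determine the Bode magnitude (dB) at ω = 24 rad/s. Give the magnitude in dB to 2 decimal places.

|j24| = 24
|j24 + 17| = √(24² + 17²) = 29.41
|L(j24)| = 1230 × 24 / 29.41 = 1003.7
20 log₁₀(1003.7) = 60.032 dB

60.03 dB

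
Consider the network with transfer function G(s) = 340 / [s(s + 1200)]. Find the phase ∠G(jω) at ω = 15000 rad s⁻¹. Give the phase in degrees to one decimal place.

∠(j15000 + 1200) = arctan(15000/1200) = 85.43°
∠(j15000) = 90.00°
∠G(j15000) = − (85.43° + 90.00°) = -175.43°

-175.4°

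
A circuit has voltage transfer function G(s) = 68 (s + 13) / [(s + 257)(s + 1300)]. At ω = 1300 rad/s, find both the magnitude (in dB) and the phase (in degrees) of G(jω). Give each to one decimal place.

|G| = -28.8 dB, ∠G = -34.4°

|j1300 + 13| = √(1300² + 13²) = 1300
|j1300 + 257| = √(1300² + 257²) = 1325
|j1300 + 1300| = √(1300² + 1300²) = 1838
|G(j1300)| = 68 × 1300 / (1325 × 1838) = 0.036287
20 log₁₀(0.036287) = -28.81 dB
∠(j1300 + 13) = arctan(1300/13) = 89.43°
∠(j1300 + 257) = arctan(1300/257) = 78.82°
∠(j1300 + 1300) = arctan(1300/1300) = 45.00°
∠G(j1300) = 89.43° − (78.82° + 45.00°) = -34.39°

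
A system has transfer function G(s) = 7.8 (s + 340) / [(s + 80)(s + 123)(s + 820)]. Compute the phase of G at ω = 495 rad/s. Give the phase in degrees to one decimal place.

-132.5°

∠(j495 + 340) = arctan(495/340) = 55.52°
∠(j495 + 80) = arctan(495/80) = 80.82°
∠(j495 + 123) = arctan(495/123) = 76.05°
∠(j495 + 820) = arctan(495/820) = 31.12°
∠G(j495) = 55.52° − (80.82° + 76.05° + 31.12°) = -132.47°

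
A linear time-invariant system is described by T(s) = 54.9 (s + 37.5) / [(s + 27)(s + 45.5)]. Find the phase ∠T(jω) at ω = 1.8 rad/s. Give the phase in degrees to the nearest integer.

-3°

∠(j1.8 + 37.5) = arctan(1.8/37.5) = 2.75°
∠(j1.8 + 27) = arctan(1.8/27) = 3.81°
∠(j1.8 + 45.5) = arctan(1.8/45.5) = 2.27°
∠T(j1.8) = 2.75° − (3.81° + 2.27°) = -3.33°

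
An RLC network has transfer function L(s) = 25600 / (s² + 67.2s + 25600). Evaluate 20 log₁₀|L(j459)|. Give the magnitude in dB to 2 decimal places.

|(j459)² + 67.2(j459) + 25600| = |-1.8508e+05 + j30845| = 1.876e+05
|L(j459)| = 25600 / 1.876e+05 = 0.13644
20 log₁₀(0.13644) = -17.301 dB

-17.30 dB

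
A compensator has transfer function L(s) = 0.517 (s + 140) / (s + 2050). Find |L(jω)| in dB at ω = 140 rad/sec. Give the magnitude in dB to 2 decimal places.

|j140 + 140| = √(140² + 140²) = 198
|j140 + 2050| = √(140² + 2050²) = 2055
|L(j140)| = 0.517 × 198 / 2055 = 0.049816
20 log₁₀(0.049816) = -26.053 dB

-26.05 dB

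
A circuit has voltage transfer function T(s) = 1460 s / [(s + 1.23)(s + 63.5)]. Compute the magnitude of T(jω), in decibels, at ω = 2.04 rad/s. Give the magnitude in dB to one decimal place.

|j2.04| = 2.04
|j2.04 + 1.23| = √(2.04² + 1.23²) = 2.382
|j2.04 + 63.5| = √(2.04² + 63.5²) = 63.53
|T(j2.04)| = 1460 × 2.04 / (2.382 × 63.53) = 19.68
20 log₁₀(19.68) = 25.88 dB

25.9 dB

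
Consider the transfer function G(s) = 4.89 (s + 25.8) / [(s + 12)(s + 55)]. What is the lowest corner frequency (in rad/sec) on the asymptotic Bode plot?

12 rad/sec

Break frequencies occur at each pole and zero magnitude: 12 rad/sec, 25.8 rad/sec, 55 rad/sec.
The lowest is 12 rad/sec.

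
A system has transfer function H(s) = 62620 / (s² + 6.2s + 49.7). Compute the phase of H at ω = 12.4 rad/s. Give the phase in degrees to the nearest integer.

-144°

∠[(j12.4)² + 6.2(j12.4) + 49.7] = ∠[-104.06 + j76.88] = 143.54°
∠H(j12.4) = −143.54° = -143.54°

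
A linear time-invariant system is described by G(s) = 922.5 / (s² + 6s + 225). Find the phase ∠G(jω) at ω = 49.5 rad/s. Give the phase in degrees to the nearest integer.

-172°

∠[(j49.5)² + 6(j49.5) + 225] = ∠[-2225.2 + j297] = 172.40°
∠G(j49.5) = −172.40° = -172.40°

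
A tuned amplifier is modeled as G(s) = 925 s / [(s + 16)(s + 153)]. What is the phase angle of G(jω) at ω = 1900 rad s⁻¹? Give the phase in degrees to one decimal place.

-84.9 deg

∠(j1900) = 90.00°
∠(j1900 + 16) = arctan(1900/16) = 89.52°
∠(j1900 + 153) = arctan(1900/153) = 85.40°
∠G(j1900) = 90.00° − (89.52° + 85.40°) = -84.91°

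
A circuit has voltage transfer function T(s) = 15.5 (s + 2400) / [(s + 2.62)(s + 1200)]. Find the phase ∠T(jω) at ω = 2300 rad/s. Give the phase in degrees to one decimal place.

∠(j2300 + 2400) = arctan(2300/2400) = 43.78°
∠(j2300 + 2.62) = arctan(2300/2.62) = 89.93°
∠(j2300 + 1200) = arctan(2300/1200) = 62.45°
∠T(j2300) = 43.78° − (89.93° + 62.45°) = -108.60°

-108.6°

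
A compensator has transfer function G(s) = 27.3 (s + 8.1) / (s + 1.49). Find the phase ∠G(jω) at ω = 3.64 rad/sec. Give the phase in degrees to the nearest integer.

-44°

∠(j3.64 + 8.1) = arctan(3.64/8.1) = 24.20°
∠(j3.64 + 1.49) = arctan(3.64/1.49) = 67.74°
∠G(j3.64) = 24.20° − 67.74° = -43.54°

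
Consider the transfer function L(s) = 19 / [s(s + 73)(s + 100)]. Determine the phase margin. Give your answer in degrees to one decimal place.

90.0°

Gain crossover: |L(jω)| = 1 at ω ≈ 0.0026 rad/sec.
∠L(j0.0026) = −90° − arctan(0.0026/73) − arctan(0.0026/100) ≈ -90.00°
PM = 180° + (-90.00°) = 90.00°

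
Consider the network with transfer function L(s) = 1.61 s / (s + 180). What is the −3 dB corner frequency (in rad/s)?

For a single-pole high-pass, the −3 dB point is at the pole: ω = 180 rad/s.

180 rad/s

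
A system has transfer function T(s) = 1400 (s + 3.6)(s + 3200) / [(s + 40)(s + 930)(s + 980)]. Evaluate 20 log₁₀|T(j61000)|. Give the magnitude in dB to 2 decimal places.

|j61000 + 3.6| = √(61000² + 3.6²) = 6.1e+04
|j61000 + 3200| = √(61000² + 3200²) = 6.108e+04
|j61000 + 40| = √(61000² + 40²) = 6.1e+04
|j61000 + 930| = √(61000² + 930²) = 6.101e+04
|j61000 + 980| = √(61000² + 980²) = 6.101e+04
|T(j61000)| = 1400 × 6.1e+04 × 6.108e+04 / (6.1e+04 × 6.101e+04 × 6.101e+04) = 0.022977
20 log₁₀(0.022977) = -32.774 dB

-32.77 dB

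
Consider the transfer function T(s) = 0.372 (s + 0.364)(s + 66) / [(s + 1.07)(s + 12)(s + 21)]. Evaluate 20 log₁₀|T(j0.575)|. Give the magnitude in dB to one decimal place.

|j0.575 + 0.364| = √(0.575² + 0.364²) = 0.6805
|j0.575 + 66| = √(0.575² + 66²) = 66
|j0.575 + 1.07| = √(0.575² + 1.07²) = 1.215
|j0.575 + 12| = √(0.575² + 12²) = 12.01
|j0.575 + 21| = √(0.575² + 21²) = 21.01
|T(j0.575)| = 0.372 × 0.6805 × 66 / (1.215 × 12.01 × 21.01) = 0.054502
20 log₁₀(0.054502) = -25.27 dB

-25.3 dB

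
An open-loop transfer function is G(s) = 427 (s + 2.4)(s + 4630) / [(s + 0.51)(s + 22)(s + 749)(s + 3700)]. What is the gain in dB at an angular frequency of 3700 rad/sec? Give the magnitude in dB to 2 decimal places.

-89.21 dB

|j3700 + 2.4| = √(3700² + 2.4²) = 3700
|j3700 + 4630| = √(3700² + 4630²) = 5927
|j3700 + 0.51| = √(3700² + 0.51²) = 3700
|j3700 + 22| = √(3700² + 22²) = 3700
|j3700 + 749| = √(3700² + 749²) = 3775
|j3700 + 3700| = √(3700² + 3700²) = 5233
|G(j3700)| = 427 × 3700 × 5927 / (3700 × 3700 × 3775 × 5233) = 3.4626e-05
20 log₁₀(3.4626e-05) = -89.212 dB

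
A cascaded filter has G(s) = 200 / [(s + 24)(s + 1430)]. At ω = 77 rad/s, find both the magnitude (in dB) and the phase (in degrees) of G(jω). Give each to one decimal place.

|j77 + 24| = √(77² + 24²) = 80.65
|j77 + 1430| = √(77² + 1430²) = 1432
|G(j77)| = 200 / (80.65 × 1432) = 0.0017316
20 log₁₀(0.0017316) = -55.23 dB
∠(j77 + 24) = arctan(77/24) = 72.69°
∠(j77 + 1430) = arctan(77/1430) = 3.08°
∠G(j77) = − (72.69° + 3.08°) = -75.77°

|G| = -55.2 dB, ∠G = -75.8°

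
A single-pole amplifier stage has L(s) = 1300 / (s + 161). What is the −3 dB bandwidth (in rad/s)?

For a single-pole low-pass, the −3 dB point is at the pole: ω = 161 rad/s.

161 rad/s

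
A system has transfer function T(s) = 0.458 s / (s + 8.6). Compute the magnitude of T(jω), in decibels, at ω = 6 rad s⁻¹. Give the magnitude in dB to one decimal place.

|j6| = 6
|j6 + 8.6| = √(6² + 8.6²) = 10.49
|T(j6)| = 0.458 × 6 / 10.49 = 0.26206
20 log₁₀(0.26206) = -11.63 dB

-11.6 dB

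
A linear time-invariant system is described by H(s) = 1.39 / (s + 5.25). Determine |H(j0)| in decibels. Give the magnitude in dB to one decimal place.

-11.5 dB

H(0) = 1.39 / 5.25 = 0.26476
20 log₁₀(0.26476) = -11.54 dB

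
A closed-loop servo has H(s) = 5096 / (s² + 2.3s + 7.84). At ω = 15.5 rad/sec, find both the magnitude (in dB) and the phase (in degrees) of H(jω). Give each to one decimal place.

|H| = 26.7 dB, ∠H = -171.3°

|(j15.5)² + 2.3(j15.5) + 7.84| = |-232.41 + j35.65| = 235.1
|H(j15.5)| = 5096 / 235.1 = 21.673
20 log₁₀(21.673) = 26.72 dB
∠[(j15.5)² + 2.3(j15.5) + 7.84] = ∠[-232.41 + j35.65] = 171.28°
∠H(j15.5) = −171.28° = -171.28°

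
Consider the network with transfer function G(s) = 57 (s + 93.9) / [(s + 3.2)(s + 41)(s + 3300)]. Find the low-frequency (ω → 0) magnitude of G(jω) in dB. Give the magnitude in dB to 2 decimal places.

G(0) = 57 × 93.9 / (3.2 × 41 × 3300) = 0.012362
20 log₁₀(0.012362) = -38.158 dB

-38.16 dB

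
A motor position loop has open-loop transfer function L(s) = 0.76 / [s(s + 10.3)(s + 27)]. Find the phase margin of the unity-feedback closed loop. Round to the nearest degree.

Gain crossover: |L(jω)| = 1 at ω ≈ 0.00273 rad s⁻¹.
∠L(j0.00273) = −90° − arctan(0.00273/10.3) − arctan(0.00273/27) ≈ -90.02°
PM = 180° + (-90.02°) = 89.98°

90 deg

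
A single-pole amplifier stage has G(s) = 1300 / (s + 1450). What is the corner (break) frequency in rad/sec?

1450 rad/sec

The single real pole at s = −1450 gives a corner at ω = 1450 rad/sec.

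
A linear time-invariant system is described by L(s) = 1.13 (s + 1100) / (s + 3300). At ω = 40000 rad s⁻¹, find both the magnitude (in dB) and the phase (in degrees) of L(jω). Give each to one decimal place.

|j40000 + 1100| = √(40000² + 1100²) = 4.002e+04
|j40000 + 3300| = √(40000² + 3300²) = 4.014e+04
|L(j40000)| = 1.13 × 4.002e+04 / 4.014e+04 = 1.1266
20 log₁₀(1.1266) = 1.04 dB
∠(j40000 + 1100) = arctan(40000/1100) = 88.42°
∠(j40000 + 3300) = arctan(40000/3300) = 85.28°
∠L(j40000) = 88.42° − 85.28° = 3.14°

|L| = 1.0 dB, ∠L = 3.1°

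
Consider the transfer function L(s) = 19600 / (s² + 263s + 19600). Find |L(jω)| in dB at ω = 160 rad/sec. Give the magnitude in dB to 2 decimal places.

-6.72 dB

|(j160)² + 263(j160) + 19600| = |-6000 + j42080| = 4.251e+04
|L(j160)| = 19600 / 4.251e+04 = 0.46112
20 log₁₀(0.46112) = -6.724 dB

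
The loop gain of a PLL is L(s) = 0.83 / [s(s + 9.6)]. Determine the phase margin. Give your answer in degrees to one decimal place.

Gain crossover: |L(jω)| = 1 at ω ≈ 0.0865 rad/sec.
∠L(j0.0865) = −90° − arctan(0.0865/9.6) ≈ -90.52°
PM = 180° + (-90.52°) = 89.48°

89.5 deg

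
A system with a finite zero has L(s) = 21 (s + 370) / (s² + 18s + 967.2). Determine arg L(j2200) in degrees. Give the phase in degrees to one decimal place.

-99.1°

∠(j2200 + 370) = arctan(2200/370) = 80.45°
∠[(j2200)² + 18(j2200) + 967.2] = ∠[-4.839e+06 + j39600] = 179.53°
∠L(j2200) = 80.45° − 179.53° = -99.08°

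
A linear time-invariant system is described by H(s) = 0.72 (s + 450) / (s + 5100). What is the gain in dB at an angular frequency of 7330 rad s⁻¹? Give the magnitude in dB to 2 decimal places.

|j7330 + 450| = √(7330² + 450²) = 7344
|j7330 + 5100| = √(7330² + 5100²) = 8930
|H(j7330)| = 0.72 × 7344 / 8930 = 0.59213
20 log₁₀(0.59213) = -4.552 dB

-4.55 dB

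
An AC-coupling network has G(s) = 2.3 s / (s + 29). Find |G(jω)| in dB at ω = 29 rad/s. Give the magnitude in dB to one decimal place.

4.2 dB

|j29| = 29
|j29 + 29| = √(29² + 29²) = 41.01
|G(j29)| = 2.3 × 29 / 41.01 = 1.6263
20 log₁₀(1.6263) = 4.22 dB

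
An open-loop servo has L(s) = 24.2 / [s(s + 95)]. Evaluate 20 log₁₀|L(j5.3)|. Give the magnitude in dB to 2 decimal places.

|j5.3 + 95| = √(5.3² + 95²) = 95.15
|j5.3| = 5.3
|L(j5.3)| = 24.2 / (95.15 × 5.3) = 0.047989
20 log₁₀(0.047989) = -26.377 dB

-26.38 dB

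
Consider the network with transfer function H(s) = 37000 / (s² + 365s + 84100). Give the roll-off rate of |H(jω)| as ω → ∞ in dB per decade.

With 0 zeros and 2 poles, the high-frequency asymptotic slope is 20 × (0 − 2) = -40 dB/decade.

-40 dB/decade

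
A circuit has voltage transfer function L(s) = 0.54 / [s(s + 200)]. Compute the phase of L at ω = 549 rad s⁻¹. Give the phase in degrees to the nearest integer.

∠(j549 + 200) = arctan(549/200) = 69.98°
∠(j549) = 90.00°
∠L(j549) = − (69.98° + 90.00°) = -159.98°

-160°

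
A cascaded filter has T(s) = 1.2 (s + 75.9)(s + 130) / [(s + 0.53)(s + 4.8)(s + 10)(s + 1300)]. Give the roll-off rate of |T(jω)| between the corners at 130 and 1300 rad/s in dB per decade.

In this band the factors already past their corner are: zero at 75.9, zero at 130, pole at 0.53, pole at 4.8, pole at 10; net slope = -20 dB/decade.

-20 dB/decade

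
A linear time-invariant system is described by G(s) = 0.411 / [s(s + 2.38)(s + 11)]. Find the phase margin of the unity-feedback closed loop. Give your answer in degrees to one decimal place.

Gain crossover: |G(jω)| = 1 at ω ≈ 0.0157 rad s⁻¹.
∠G(j0.0157) = −90° − arctan(0.0157/2.38) − arctan(0.0157/11) ≈ -90.46°
PM = 180° + (-90.46°) = 89.54°

89.5°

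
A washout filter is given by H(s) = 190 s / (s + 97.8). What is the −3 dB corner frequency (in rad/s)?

97.8 rad/s

For a single-pole high-pass, the −3 dB point is at the pole: ω = 97.8 rad/s.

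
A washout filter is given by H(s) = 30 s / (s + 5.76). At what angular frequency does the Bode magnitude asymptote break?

5.76 rad/sec

The single real pole at s = −5.76 gives a corner at ω = 5.76 rad/sec.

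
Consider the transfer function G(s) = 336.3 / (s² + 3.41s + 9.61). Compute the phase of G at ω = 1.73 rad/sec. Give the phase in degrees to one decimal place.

∠[(j1.73)² + 3.41(j1.73) + 9.61] = ∠[6.6171 + j5.8993] = 41.72°
∠G(j1.73) = −41.72° = -41.72°

-41.7°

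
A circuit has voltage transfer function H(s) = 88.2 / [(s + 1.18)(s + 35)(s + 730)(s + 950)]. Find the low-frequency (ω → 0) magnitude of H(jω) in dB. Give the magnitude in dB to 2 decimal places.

-110.23 dB

H(0) = 88.2 / (1.18 × 35 × 730 × 950) = 3.0794e-06
20 log₁₀(3.0794e-06) = -110.231 dB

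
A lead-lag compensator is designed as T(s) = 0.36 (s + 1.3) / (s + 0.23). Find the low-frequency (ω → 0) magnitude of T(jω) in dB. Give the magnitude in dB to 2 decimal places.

T(0) = 0.36 × 1.3 / 0.23 = 2.0348
20 log₁₀(2.0348) = 6.170 dB

6.17 dB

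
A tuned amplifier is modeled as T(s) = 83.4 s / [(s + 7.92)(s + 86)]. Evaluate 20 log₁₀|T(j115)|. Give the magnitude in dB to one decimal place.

-4.7 dB

|j115| = 115
|j115 + 7.92| = √(115² + 7.92²) = 115.3
|j115 + 86| = √(115² + 86²) = 143.6
|T(j115)| = 83.4 × 115 / (115.3 × 143.6) = 0.57941
20 log₁₀(0.57941) = -4.74 dB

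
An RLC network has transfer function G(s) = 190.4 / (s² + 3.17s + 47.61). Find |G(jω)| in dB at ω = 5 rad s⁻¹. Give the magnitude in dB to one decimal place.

|(j5)² + 3.17(j5) + 47.61| = |22.61 + j15.85| = 27.61
|G(j5)| = 190.4 / 27.61 = 6.8955
20 log₁₀(6.8955) = 16.77 dB

16.8 dB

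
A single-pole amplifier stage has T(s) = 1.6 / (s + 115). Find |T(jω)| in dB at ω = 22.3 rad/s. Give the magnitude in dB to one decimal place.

-37.3 dB

|j22.3 + 115| = √(22.3² + 115²) = 117.1
|T(j22.3)| = 1.6 / 117.1 = 0.013659
20 log₁₀(0.013659) = -37.29 dB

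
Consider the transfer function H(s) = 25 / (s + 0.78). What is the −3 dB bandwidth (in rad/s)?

0.78 rad/s

For a single-pole low-pass, the −3 dB point is at the pole: ω = 0.78 rad/s.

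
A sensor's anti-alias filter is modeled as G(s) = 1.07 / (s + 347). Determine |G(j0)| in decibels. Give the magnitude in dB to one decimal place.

-50.2 dB

G(0) = 1.07 / 347 = 0.0030836
20 log₁₀(0.0030836) = -50.22 dB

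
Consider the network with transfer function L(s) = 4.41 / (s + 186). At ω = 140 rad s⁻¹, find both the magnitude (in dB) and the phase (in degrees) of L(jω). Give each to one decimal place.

|L| = -34.5 dB, ∠L = -37.0°

|j140 + 186| = √(140² + 186²) = 232.8
|L(j140)| = 4.41 / 232.8 = 0.018943
20 log₁₀(0.018943) = -34.45 dB
∠(j140 + 186) = arctan(140/186) = 36.97°
∠L(j140) = −36.97° = -36.97°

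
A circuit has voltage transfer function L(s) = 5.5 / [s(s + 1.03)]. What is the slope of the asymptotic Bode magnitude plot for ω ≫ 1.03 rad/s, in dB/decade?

With 0 zeros and 2 poles, the high-frequency asymptotic slope is 20 × (0 − 2) = -40 dB/decade.

-40 dB/decade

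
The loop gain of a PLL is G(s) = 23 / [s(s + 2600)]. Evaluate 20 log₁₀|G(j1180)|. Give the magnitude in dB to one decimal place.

-103.3 dB

|j1180 + 2600| = √(1180² + 2600²) = 2855
|j1180| = 1180
|G(j1180)| = 23 / (2855 × 1180) = 6.8266e-06
20 log₁₀(6.8266e-06) = -103.32 dB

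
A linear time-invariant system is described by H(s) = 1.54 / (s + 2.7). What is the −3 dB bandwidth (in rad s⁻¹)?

2.7 rad s⁻¹

For a single-pole low-pass, the −3 dB point is at the pole: ω = 2.7 rad s⁻¹.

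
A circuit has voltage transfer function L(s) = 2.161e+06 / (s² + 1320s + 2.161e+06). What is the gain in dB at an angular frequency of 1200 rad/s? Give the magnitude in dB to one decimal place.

1.9 dB

|(j1200)² + 1320(j1200) + 2.161e+06| = |7.21e+05 + j1.584e+06| = 1.74e+06
|L(j1200)| = 2.161e+06 / 1.74e+06 = 1.2417
20 log₁₀(1.2417) = 1.88 dB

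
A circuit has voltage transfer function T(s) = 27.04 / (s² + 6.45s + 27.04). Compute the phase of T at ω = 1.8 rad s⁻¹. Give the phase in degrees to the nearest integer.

∠[(j1.8)² + 6.45(j1.8) + 27.04] = ∠[23.8 + j11.61] = 26.00°
∠T(j1.8) = −26.00° = -26.00°

-26 deg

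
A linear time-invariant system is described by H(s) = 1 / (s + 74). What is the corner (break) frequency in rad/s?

The single real pole at s = −74 gives a corner at ω = 74 rad/s.

74 rad/s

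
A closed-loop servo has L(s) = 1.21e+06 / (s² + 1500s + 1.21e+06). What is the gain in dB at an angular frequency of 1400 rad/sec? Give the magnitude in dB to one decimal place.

-5.3 dB

|(j1400)² + 1500(j1400) + 1.21e+06| = |-7.5e+05 + j2.1e+06| = 2.23e+06
|L(j1400)| = 1.21e+06 / 2.23e+06 = 0.54262
20 log₁₀(0.54262) = -5.31 dB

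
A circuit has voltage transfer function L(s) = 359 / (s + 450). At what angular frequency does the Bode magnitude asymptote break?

450 rad/sec

The single real pole at s = −450 gives a corner at ω = 450 rad/sec.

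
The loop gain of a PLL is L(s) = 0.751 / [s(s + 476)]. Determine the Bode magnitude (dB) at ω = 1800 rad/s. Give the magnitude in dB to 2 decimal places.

|j1800 + 476| = √(1800² + 476²) = 1862
|j1800| = 1800
|L(j1800)| = 0.751 / (1862 × 1800) = 2.2409e-07
20 log₁₀(2.2409e-07) = -132.992 dB

-132.99 dB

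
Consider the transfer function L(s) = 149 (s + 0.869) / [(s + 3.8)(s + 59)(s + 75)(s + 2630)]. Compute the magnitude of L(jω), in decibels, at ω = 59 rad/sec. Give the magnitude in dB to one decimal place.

|j59 + 0.869| = √(59² + 0.869²) = 59.01
|j59 + 3.8| = √(59² + 3.8²) = 59.12
|j59 + 59| = √(59² + 59²) = 83.44
|j59 + 75| = √(59² + 75²) = 95.43
|j59 + 2630| = √(59² + 2630²) = 2631
|L(j59)| = 149 × 59.01 / (59.12 × 83.44 × 95.43 × 2631) = 7.0997e-06
20 log₁₀(7.0997e-06) = -102.98 dB

-103.0 dB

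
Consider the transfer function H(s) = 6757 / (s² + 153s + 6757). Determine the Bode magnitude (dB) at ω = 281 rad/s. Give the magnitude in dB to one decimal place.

-21.9 dB

|(j281)² + 153(j281) + 6757| = |-72204 + j42993| = 8.403e+04
|H(j281)| = 6757 / 8.403e+04 = 0.080407
20 log₁₀(0.080407) = -21.89 dB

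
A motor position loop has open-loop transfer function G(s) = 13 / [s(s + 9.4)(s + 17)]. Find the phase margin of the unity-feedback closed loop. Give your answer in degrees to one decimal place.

89.2°

Gain crossover: |G(jω)| = 1 at ω ≈ 0.0813 rad/s.
∠G(j0.0813) = −90° − arctan(0.0813/9.4) − arctan(0.0813/17) ≈ -90.77°
PM = 180° + (-90.77°) = 89.23°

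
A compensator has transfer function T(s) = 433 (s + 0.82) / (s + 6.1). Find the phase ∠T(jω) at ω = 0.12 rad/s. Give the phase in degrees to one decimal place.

∠(j0.12 + 0.82) = arctan(0.12/0.82) = 8.33°
∠(j0.12 + 6.1) = arctan(0.12/6.1) = 1.13°
∠T(j0.12) = 8.33° − 1.13° = 7.20°

7.2°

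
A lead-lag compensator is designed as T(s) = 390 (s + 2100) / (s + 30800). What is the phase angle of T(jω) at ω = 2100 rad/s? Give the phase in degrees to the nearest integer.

41°

∠(j2100 + 2100) = arctan(2100/2100) = 45.00°
∠(j2100 + 30800) = arctan(2100/30800) = 3.90°
∠T(j2100) = 45.00° − 3.90° = 41.10°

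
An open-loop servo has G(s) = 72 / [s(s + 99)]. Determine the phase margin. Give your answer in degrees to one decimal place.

89.6 deg

Gain crossover: |G(jω)| = 1 at ω ≈ 0.727 rad s⁻¹.
∠G(j0.727) = −90° − arctan(0.727/99) ≈ -90.42°
PM = 180° + (-90.42°) = 89.58°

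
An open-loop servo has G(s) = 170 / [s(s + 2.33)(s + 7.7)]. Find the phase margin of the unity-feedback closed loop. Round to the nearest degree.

1°

Gain crossover: |G(jω)| = 1 at ω ≈ 4.12 rad/s.
∠G(j4.12) = −90° − arctan(4.12/2.33) − arctan(4.12/7.7) ≈ -178.62°
PM = 180° + (-178.62°) = 1.38°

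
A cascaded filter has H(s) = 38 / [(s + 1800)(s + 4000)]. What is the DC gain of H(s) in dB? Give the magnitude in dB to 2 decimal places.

-105.55 dB

H(0) = 38 / (1800 × 4000) = 5.2778e-06
20 log₁₀(5.2778e-06) = -105.551 dB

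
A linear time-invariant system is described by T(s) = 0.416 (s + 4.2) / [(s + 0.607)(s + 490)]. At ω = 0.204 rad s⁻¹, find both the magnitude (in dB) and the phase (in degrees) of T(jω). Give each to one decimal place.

|T| = -45.1 dB, ∠T = -15.8°

|j0.204 + 4.2| = √(0.204² + 4.2²) = 4.205
|j0.204 + 0.607| = √(0.204² + 0.607²) = 0.6404
|j0.204 + 490| = √(0.204² + 490²) = 490
|T(j0.204)| = 0.416 × 4.205 / (0.6404 × 490) = 0.0055748
20 log₁₀(0.0055748) = -45.08 dB
∠(j0.204 + 4.2) = arctan(0.204/4.2) = 2.78°
∠(j0.204 + 0.607) = arctan(0.204/0.607) = 18.58°
∠(j0.204 + 490) = arctan(0.204/490) = 0.02°
∠T(j0.204) = 2.78° − (18.58° + 0.02°) = -15.82°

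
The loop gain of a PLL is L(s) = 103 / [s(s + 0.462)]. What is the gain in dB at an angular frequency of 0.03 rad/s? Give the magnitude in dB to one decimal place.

|j0.03 + 0.462| = √(0.03² + 0.462²) = 0.463
|j0.03| = 0.03
|L(j0.03)| = 103 / (0.463 × 0.03) = 7415.8
20 log₁₀(7415.8) = 77.40 dB

77.4 dB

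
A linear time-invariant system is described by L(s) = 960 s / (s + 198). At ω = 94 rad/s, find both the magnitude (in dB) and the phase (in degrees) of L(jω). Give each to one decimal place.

|L| = 52.3 dB, ∠L = 64.6°

|j94| = 94
|j94 + 198| = √(94² + 198²) = 219.2
|L(j94)| = 960 × 94 / 219.2 = 411.72
20 log₁₀(411.72) = 52.29 dB
∠(j94) = 90.00°
∠(j94 + 198) = arctan(94/198) = 25.40°
∠L(j94) = 90.00° − 25.40° = 64.60°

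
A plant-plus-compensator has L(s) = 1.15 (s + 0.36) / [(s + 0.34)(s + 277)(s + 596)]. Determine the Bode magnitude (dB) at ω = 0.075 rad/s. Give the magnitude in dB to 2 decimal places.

|j0.075 + 0.36| = √(0.075² + 0.36²) = 0.3677
|j0.075 + 0.34| = √(0.075² + 0.34²) = 0.3482
|j0.075 + 277| = √(0.075² + 277²) = 277
|j0.075 + 596| = √(0.075² + 596²) = 596
|L(j0.075)| = 1.15 × 0.3677 / (0.3482 × 277 × 596) = 7.3571e-06
20 log₁₀(7.3571e-06) = -102.666 dB

-102.67 dB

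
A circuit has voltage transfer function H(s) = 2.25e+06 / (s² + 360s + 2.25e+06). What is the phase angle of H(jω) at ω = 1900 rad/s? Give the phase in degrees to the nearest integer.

-153°

∠[(j1900)² + 360(j1900) + 2.25e+06] = ∠[-1.36e+06 + j6.84e+05] = 153.30°
∠H(j1900) = −153.30° = -153.30°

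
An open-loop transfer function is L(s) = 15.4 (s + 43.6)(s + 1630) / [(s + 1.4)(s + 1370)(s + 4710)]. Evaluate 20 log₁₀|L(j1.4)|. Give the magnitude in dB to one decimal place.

-21.3 dB

|j1.4 + 43.6| = √(1.4² + 43.6²) = 43.62
|j1.4 + 1630| = √(1.4² + 1630²) = 1630
|j1.4 + 1.4| = √(1.4² + 1.4²) = 1.98
|j1.4 + 1370| = √(1.4² + 1370²) = 1370
|j1.4 + 4710| = √(1.4² + 4710²) = 4710
|L(j1.4)| = 15.4 × 43.62 × 1630 / (1.98 × 1370 × 4710) = 0.08571
20 log₁₀(0.08571) = -21.34 dB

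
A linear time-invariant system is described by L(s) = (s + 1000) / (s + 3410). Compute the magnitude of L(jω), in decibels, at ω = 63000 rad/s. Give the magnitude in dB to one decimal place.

|j63000 + 1000| = √(63000² + 1000²) = 6.301e+04
|j63000 + 3410| = √(63000² + 3410²) = 6.309e+04
|L(j63000)| = 1 × 6.301e+04 / 6.309e+04 = 0.99866
20 log₁₀(0.99866) = -0.01 dB

-0.0 dB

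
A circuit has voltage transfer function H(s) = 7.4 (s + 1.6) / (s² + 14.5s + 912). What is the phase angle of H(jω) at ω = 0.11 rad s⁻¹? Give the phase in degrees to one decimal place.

3.8°

∠(j0.11 + 1.6) = arctan(0.11/1.6) = 3.93°
∠[(j0.11)² + 14.5(j0.11) + 912] = ∠[911.99 + j1.595] = 0.10°
∠H(j0.11) = 3.93° − 0.10° = 3.83°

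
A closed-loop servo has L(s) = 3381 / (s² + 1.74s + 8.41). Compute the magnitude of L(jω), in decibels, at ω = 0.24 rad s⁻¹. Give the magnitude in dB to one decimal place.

52.1 dB

|(j0.24)² + 1.74(j0.24) + 8.41| = |8.3524 + j0.4176| = 8.363
|L(j0.24)| = 3381 / 8.363 = 404.29
20 log₁₀(404.29) = 52.13 dB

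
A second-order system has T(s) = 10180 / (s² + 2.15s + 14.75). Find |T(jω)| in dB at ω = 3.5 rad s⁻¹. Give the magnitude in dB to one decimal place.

|(j3.5)² + 2.15(j3.5) + 14.75| = |2.5 + j7.525| = 7.929
|T(j3.5)| = 10180 / 7.929 = 1283.8
20 log₁₀(1283.8) = 62.17 dB

62.2 dB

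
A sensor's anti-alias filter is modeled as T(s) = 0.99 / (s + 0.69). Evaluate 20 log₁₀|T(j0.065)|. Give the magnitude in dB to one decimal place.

3.1 dB

|j0.065 + 0.69| = √(0.065² + 0.69²) = 0.6931
|T(j0.065)| = 0.99 / 0.6931 = 1.4285
20 log₁₀(1.4285) = 3.10 dB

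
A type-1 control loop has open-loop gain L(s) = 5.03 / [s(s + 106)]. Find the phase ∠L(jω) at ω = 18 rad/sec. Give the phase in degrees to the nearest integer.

∠(j18 + 106) = arctan(18/106) = 9.64°
∠(j18) = 90.00°
∠L(j18) = − (9.64° + 90.00°) = -99.64°

-100 deg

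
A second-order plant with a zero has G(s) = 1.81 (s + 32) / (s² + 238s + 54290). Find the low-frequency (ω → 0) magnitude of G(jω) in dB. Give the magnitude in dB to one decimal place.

G(0) = 1.81 × 32 / 54290 = 0.0010669
20 log₁₀(0.0010669) = -59.44 dB

-59.4 dB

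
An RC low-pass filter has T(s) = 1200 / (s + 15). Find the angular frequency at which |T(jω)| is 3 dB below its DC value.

For a single-pole low-pass, the −3 dB point is at the pole: ω = 15 rad/s.

15 rad/s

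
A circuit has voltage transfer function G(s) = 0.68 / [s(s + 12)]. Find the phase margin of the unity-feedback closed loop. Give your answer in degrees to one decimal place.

89.7°

Gain crossover: |G(jω)| = 1 at ω ≈ 0.0567 rad/s.
∠G(j0.0567) = −90° − arctan(0.0567/12) ≈ -90.27°
PM = 180° + (-90.27°) = 89.73°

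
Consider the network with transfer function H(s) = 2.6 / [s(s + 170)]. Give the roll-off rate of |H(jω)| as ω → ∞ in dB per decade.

-40 dB/decade

With 0 zeros and 2 poles, the high-frequency asymptotic slope is 20 × (0 − 2) = -40 dB/decade.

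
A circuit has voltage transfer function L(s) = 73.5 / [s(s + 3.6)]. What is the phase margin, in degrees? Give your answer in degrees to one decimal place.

Gain crossover: |L(jω)| = 1 at ω ≈ 8.2 rad/sec.
∠L(j8.2) = −90° − arctan(8.2/3.6) ≈ -156.31°
PM = 180° + (-156.31°) = 23.69°

23.7°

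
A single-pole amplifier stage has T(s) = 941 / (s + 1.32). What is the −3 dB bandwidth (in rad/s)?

1.32 rad/s

For a single-pole low-pass, the −3 dB point is at the pole: ω = 1.32 rad/s.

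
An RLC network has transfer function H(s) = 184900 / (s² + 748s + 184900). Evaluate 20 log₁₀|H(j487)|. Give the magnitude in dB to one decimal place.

|(j487)² + 748(j487) + 184900| = |-52269 + j3.6428e+05| = 3.68e+05
|H(j487)| = 184900 / 3.68e+05 = 0.50244
20 log₁₀(0.50244) = -5.98 dB

-6.0 dB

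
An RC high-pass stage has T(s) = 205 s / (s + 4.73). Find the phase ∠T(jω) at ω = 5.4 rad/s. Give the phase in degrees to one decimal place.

41.2°

∠(j5.4) = 90.00°
∠(j5.4 + 4.73) = arctan(5.4/4.73) = 48.78°
∠T(j5.4) = 90.00° − 48.78° = 41.22°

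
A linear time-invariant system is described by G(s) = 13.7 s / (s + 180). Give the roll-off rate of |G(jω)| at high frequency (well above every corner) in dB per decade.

0 dB/decade

With 1 zero and 1 pole, the high-frequency asymptotic slope is 20 × (1 − 1) = 0 dB/decade.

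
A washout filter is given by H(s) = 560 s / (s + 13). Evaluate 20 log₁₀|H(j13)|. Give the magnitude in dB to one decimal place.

|j13| = 13
|j13 + 13| = √(13² + 13²) = 18.38
|H(j13)| = 560 × 13 / 18.38 = 395.98
20 log₁₀(395.98) = 51.95 dB

52.0 dB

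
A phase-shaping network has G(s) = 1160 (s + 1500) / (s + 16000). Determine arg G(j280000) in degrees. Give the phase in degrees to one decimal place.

∠(j280000 + 1500) = arctan(280000/1500) = 89.69°
∠(j280000 + 16000) = arctan(280000/16000) = 86.73°
∠G(j280000) = 89.69° − 86.73° = 2.96°

3.0°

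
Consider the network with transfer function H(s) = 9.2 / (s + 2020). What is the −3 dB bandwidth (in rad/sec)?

For a single-pole low-pass, the −3 dB point is at the pole: ω = 2020 rad/sec.

2020 rad/sec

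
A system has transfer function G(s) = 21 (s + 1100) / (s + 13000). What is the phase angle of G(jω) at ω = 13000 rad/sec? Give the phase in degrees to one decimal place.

40.2°

∠(j13000 + 1100) = arctan(13000/1100) = 85.16°
∠(j13000 + 13000) = arctan(13000/13000) = 45.00°
∠G(j13000) = 85.16° − 45.00° = 40.16°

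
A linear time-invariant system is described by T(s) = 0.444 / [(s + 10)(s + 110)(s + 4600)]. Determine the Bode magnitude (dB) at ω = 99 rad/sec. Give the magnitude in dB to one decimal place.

-163.7 dB

|j99 + 10| = √(99² + 10²) = 99.5
|j99 + 110| = √(99² + 110²) = 148
|j99 + 4600| = √(99² + 4600²) = 4601
|T(j99)| = 0.444 / (99.5 × 148 × 4601) = 6.5532e-09
20 log₁₀(6.5532e-09) = -163.67 dB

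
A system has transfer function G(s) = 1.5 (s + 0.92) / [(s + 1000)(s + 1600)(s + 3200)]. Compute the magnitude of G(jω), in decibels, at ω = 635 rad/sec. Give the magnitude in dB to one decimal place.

|j635 + 0.92| = √(635² + 0.92²) = 635
|j635 + 1000| = √(635² + 1000²) = 1185
|j635 + 1600| = √(635² + 1600²) = 1721
|j635 + 3200| = √(635² + 3200²) = 3262
|G(j635)| = 1.5 × 635 / (1185 × 1721 × 3262) = 1.4318e-07
20 log₁₀(1.4318e-07) = -136.88 dB

-136.9 dB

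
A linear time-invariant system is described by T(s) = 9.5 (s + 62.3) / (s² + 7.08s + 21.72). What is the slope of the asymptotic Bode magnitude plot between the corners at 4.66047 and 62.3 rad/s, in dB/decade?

In this band the factors already past their corner are: complex pole pair at ωₙ ≈ 4.66; net slope = -40 dB/decade.

-40 dB/decade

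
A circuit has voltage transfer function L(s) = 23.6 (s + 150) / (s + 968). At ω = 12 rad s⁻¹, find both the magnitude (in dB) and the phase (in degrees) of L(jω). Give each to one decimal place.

|j12 + 150| = √(12² + 150²) = 150.5
|j12 + 968| = √(12² + 968²) = 968.1
|L(j12)| = 23.6 × 150.5 / 968.1 = 3.6684
20 log₁₀(3.6684) = 11.29 dB
∠(j12 + 150) = arctan(12/150) = 4.57°
∠(j12 + 968) = arctan(12/968) = 0.71°
∠L(j12) = 4.57° − 0.71° = 3.86°

|L| = 11.3 dB, ∠L = 3.9°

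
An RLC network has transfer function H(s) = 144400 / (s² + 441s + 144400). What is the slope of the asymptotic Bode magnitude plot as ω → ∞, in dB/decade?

With 0 zeros and 2 poles, the high-frequency asymptotic slope is 20 × (0 − 2) = -40 dB/decade.

-40 dB/decade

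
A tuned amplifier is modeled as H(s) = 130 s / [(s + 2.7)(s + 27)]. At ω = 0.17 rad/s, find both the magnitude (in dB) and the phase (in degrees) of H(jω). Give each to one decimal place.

|j0.17| = 0.17
|j0.17 + 2.7| = √(0.17² + 2.7²) = 2.705
|j0.17 + 27| = √(0.17² + 27²) = 27
|H(j0.17)| = 130 × 0.17 / (2.705 × 27) = 0.30255
20 log₁₀(0.30255) = -10.38 dB
∠(j0.17) = 90.00°
∠(j0.17 + 2.7) = arctan(0.17/2.7) = 3.60°
∠(j0.17 + 27) = arctan(0.17/27) = 0.36°
∠H(j0.17) = 90.00° − (3.60° + 0.36°) = 86.04°

|H| = -10.4 dB, ∠H = 86.0 deg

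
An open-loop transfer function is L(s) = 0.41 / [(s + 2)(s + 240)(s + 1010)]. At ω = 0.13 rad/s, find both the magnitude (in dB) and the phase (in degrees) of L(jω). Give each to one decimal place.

|j0.13 + 2| = √(0.13² + 2²) = 2.004
|j0.13 + 240| = √(0.13² + 240²) = 240
|j0.13 + 1010| = √(0.13² + 1010²) = 1010
|L(j0.13)| = 0.41 / (2.004 × 240 × 1010) = 8.4393e-07
20 log₁₀(8.4393e-07) = -121.47 dB
∠(j0.13 + 2) = arctan(0.13/2) = 3.72°
∠(j0.13 + 240) = arctan(0.13/240) = 0.03°
∠(j0.13 + 1010) = arctan(0.13/1010) = 0.01°
∠L(j0.13) = − (3.72° + 0.03° + 0.01°) = -3.76°

|L| = -121.5 dB, ∠L = -3.8°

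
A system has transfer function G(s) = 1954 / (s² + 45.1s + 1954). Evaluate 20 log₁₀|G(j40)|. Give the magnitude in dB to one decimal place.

|(j40)² + 45.1(j40) + 1954| = |354 + j1804| = 1838
|G(j40)| = 1954 / 1838 = 1.0629
20 log₁₀(1.0629) = 0.53 dB

0.5 dB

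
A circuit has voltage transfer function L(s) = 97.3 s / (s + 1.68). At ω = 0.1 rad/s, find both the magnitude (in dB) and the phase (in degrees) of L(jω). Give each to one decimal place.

|j0.1| = 0.1
|j0.1 + 1.68| = √(0.1² + 1.68²) = 1.683
|L(j0.1)| = 97.3 × 0.1 / 1.683 = 5.7814
20 log₁₀(5.7814) = 15.24 dB
∠(j0.1) = 90.00°
∠(j0.1 + 1.68) = arctan(0.1/1.68) = 3.41°
∠L(j0.1) = 90.00° − 3.41° = 86.59°

|L| = 15.2 dB, ∠L = 86.6°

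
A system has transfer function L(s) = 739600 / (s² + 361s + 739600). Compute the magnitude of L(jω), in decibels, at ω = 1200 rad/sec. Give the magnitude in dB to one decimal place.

-0.9 dB

|(j1200)² + 361(j1200) + 739600| = |-7.004e+05 + j4.332e+05| = 8.235e+05
|L(j1200)| = 739600 / 8.235e+05 = 0.89807
20 log₁₀(0.89807) = -0.93 dB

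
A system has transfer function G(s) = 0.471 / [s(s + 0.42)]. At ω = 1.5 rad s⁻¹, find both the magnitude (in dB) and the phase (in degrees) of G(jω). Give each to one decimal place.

|j1.5 + 0.42| = √(1.5² + 0.42²) = 1.558
|j1.5| = 1.5
|G(j1.5)| = 0.471 / (1.558 × 1.5) = 0.20158
20 log₁₀(0.20158) = -13.91 dB
∠(j1.5 + 0.42) = arctan(1.5/0.42) = 74.36°
∠(j1.5) = 90.00°
∠G(j1.5) = − (74.36° + 90.00°) = -164.36°

|G| = -13.9 dB, ∠G = -164.4°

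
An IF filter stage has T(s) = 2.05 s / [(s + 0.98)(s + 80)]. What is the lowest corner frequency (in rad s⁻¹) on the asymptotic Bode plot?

Break frequencies occur at each pole and zero magnitude: 0.98 rad s⁻¹, 80 rad s⁻¹.
The lowest is 0.98 rad s⁻¹.

0.98 rad s⁻¹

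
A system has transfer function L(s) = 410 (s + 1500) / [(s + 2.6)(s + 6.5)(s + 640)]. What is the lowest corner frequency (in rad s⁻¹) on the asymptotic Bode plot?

Break frequencies occur at each pole and zero magnitude: 2.6 rad s⁻¹, 6.5 rad s⁻¹, 640 rad s⁻¹, 1500 rad s⁻¹.
The lowest is 2.6 rad s⁻¹.

2.6 rad s⁻¹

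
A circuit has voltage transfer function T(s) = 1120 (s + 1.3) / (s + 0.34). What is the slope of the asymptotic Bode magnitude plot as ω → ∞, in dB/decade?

0 dB/decade

With 1 zero and 1 pole, the high-frequency asymptotic slope is 20 × (1 − 1) = 0 dB/decade.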